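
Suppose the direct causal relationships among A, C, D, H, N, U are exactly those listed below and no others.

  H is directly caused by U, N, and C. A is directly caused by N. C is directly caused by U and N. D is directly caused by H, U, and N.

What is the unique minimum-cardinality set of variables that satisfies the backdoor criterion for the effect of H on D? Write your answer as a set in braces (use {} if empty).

Variables eligible for adjustment (non-descendants of H, excluding H and D): {A, C, N, U}.
Backdoor paths from H to D:
  P1: H <- N -> C <- U -> D
  P2: H <- N -> D
  P3: H <- U -> C <- N -> D
  P4: H <- U -> D
  P5: H <- C <- N -> D
  P6: H <- C <- U -> D
The empty set is not sufficient: P2 (H <- N -> D) has no collider blocking it and no conditioned non-collider, so it is open.
Try {N, U}:
  P1: blocked at fork node N ∈ conditioning set.
  P2: blocked at fork node N ∈ conditioning set.
  P3: blocked at fork node U ∈ conditioning set.
  P4: blocked at fork node U ∈ conditioning set.
  P5: blocked at fork node N ∈ conditioning set.
  P6: blocked at fork node U ∈ conditioning set.
{N, U} contains no descendant of H and blocks every backdoor path.
Every element of {N, U} is needed (dropping N leaves P2 open; dropping U leaves P4 open), so no proper subset is valid.
Among all size-2 subsets of the eligible variables, only {N, U} blocks every backdoor path, so it is the unique smallest valid adjustment set.

{N, U}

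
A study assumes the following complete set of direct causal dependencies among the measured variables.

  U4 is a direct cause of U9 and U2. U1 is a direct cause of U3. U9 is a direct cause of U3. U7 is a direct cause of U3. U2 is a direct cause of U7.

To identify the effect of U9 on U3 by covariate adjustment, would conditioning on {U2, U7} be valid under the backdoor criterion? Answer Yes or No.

Backdoor paths from U9 to U3 (paths whose first edge points into U9):
  P1: U9 <- U4 -> U2 -> U7 -> U3
Condition 1 (no descendant of U9 in the set): holds — descendants of U9 are {U3}; none are in {U2, U7}.
Condition 2 (every backdoor path blocked by {U2, U7}):
  P1: blocked at chain node U2 ∈ conditioning set.
{U2, U7} satisfies the backdoor criterion.

Yes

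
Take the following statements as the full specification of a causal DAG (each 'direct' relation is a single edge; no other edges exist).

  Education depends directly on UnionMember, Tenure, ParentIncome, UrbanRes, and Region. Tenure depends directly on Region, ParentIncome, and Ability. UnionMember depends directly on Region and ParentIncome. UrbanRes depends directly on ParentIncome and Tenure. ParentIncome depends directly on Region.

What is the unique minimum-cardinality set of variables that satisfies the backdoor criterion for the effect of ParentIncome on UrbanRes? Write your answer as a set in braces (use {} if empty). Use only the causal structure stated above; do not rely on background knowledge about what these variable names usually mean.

Variables eligible for adjustment (non-descendants of ParentIncome, excluding ParentIncome and UrbanRes): {Ability, Region}.
Backdoor paths from ParentIncome to UrbanRes:
  P1: ParentIncome <- Region -> UnionMember -> Education <- Tenure -> UrbanRes
  P2: ParentIncome <- Region -> UnionMember -> Education <- UrbanRes
  P3: ParentIncome <- Region -> Tenure -> UrbanRes
  P4: ParentIncome <- Region -> Tenure -> Education <- UrbanRes
  P5: ParentIncome <- Region -> Education <- Tenure -> UrbanRes
  P6: ParentIncome <- Region -> Education <- UrbanRes
The empty set is not sufficient: P3 (ParentIncome <- Region -> Tenure -> UrbanRes) has no collider blocking it and no conditioned non-collider, so it is open.
Try {Region}:
  P1: blocked at fork node Region ∈ conditioning set.
  P2: blocked at fork node Region ∈ conditioning set.
  P3: blocked at fork node Region ∈ conditioning set.
  P4: blocked at fork node Region ∈ conditioning set.
  P5: blocked at fork node Region ∈ conditioning set.
  P6: blocked at fork node Region ∈ conditioning set.
{Region} contains no descendant of ParentIncome and blocks every backdoor path.
No other singleton works — e.g. {Ability} leaves P3 open — so {Region} is the unique smallest valid adjustment set.

{Region}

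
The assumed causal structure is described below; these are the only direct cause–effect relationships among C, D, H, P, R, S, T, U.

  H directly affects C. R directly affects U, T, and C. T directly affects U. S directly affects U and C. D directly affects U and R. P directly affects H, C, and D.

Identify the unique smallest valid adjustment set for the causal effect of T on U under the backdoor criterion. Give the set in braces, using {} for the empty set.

Variables eligible for adjustment (non-descendants of T, excluding T and U): {C, D, H, P, R, S}.
Backdoor paths from T to U:
  P1: T <- R <- D <- P -> H -> C <- S -> U
  P2: T <- R <- D <- P -> C <- S -> U
  P3: T <- R <- D -> U
  P4: T <- R -> U
  P5: T <- R -> C <- P -> D -> U
  P6: T <- R -> C <- H <- P -> D -> U
  P7: T <- R -> C <- S -> U
The empty set is not sufficient: P3 (T <- R <- D -> U) has no collider blocking it and no conditioned non-collider, so it is open.
Try {R}:
  P1: blocked at chain node R ∈ conditioning set.
  P2: blocked at chain node R ∈ conditioning set.
  P3: blocked at chain node R ∈ conditioning set.
  P4: blocked at fork node R ∈ conditioning set.
  P5: blocked at fork node R ∈ conditioning set.
  P6: blocked at fork node R ∈ conditioning set.
  P7: blocked at fork node R ∈ conditioning set.
{R} contains no descendant of T and blocks every backdoor path.
No other singleton works — e.g. {P} leaves P3 open — so {R} is the unique smallest valid adjustment set.

{R}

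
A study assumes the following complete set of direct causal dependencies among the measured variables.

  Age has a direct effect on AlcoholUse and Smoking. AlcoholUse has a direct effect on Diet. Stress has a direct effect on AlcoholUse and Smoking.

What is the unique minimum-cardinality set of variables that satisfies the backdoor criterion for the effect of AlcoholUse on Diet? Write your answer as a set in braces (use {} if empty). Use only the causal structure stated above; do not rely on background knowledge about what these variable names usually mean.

Variables eligible for adjustment (non-descendants of AlcoholUse, excluding AlcoholUse and Diet): {Age, Smoking, Stress}.
Backdoor paths from AlcoholUse to Diet:
  (none)
With no backdoor paths the empty set already satisfies the criterion, and it is trivially minimal.

{}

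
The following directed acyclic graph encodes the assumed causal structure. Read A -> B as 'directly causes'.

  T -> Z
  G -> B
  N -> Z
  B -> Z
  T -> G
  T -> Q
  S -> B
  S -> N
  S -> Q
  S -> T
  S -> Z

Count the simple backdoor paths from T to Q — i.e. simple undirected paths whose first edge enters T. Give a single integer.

1

A backdoor path from T to Q is any simple undirected path whose first edge points into T (i.e. leaves T via a parent).
Parents of T: {S}.
Enumerating:
  P1: T <- S -> Q
That exhausts the simple backdoor paths. Count: 1.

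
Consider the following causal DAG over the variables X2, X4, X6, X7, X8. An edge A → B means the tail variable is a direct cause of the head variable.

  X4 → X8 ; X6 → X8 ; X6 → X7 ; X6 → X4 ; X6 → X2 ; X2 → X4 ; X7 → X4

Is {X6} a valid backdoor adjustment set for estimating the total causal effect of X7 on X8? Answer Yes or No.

Yes

Backdoor paths from X7 to X8 (paths whose first edge points into X7):
  P1: X7 <- X6 -> X2 -> X4 -> X8
  P2: X7 <- X6 -> X4 -> X8
  P3: X7 <- X6 -> X8
Condition 1 (no descendant of X7 in the set): holds — descendants of X7 are {X4, X8}; none are in {X6}.
Condition 2 (every backdoor path blocked by {X6}):
  P1: blocked at fork node X6 ∈ conditioning set.
  P2: blocked at fork node X6 ∈ conditioning set.
  P3: blocked at fork node X6 ∈ conditioning set.
{X6} satisfies the backdoor criterion.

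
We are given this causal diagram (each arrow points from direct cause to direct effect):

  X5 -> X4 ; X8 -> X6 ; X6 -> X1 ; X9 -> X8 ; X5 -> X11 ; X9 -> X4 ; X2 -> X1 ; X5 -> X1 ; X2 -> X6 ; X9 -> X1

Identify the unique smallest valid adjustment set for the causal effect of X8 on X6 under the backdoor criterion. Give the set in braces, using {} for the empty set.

Variables eligible for adjustment (non-descendants of X8, excluding X8 and X6): {X11, X2, X4, X5, X9}.
Backdoor paths from X8 to X6:
  P1: X8 <- X9 -> X4 <- X5 -> X1 <- X2 -> X6
  P2: X8 <- X9 -> X4 <- X5 -> X1 <- X6
  P3: X8 <- X9 -> X1 <- X2 -> X6
  P4: X8 <- X9 -> X1 <- X6
Each backdoor path contains an unconditioned collider, so every path is already blocked with the empty conditioning set:
  P1: blocked at collider X4 (neither it nor any descendant is in the conditioning set).
  P2: blocked at collider X4 (neither it nor any descendant is in the conditioning set).
  P3: blocked at collider X1 (neither it nor any descendant is in the conditioning set).
  P4: blocked at collider X1 (neither it nor any descendant is in the conditioning set).
The empty set is therefore the unique smallest valid set.

{}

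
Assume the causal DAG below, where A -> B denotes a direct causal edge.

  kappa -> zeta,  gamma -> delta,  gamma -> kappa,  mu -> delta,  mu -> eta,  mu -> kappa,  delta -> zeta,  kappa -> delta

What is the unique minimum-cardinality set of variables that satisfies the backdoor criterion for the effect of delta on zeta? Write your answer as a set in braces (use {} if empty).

{kappa}

Variables eligible for adjustment (non-descendants of delta, excluding delta and zeta): {eta, gamma, kappa, mu}.
Backdoor paths from delta to zeta:
  P1: delta <- gamma -> kappa -> zeta
  P2: delta <- mu -> kappa -> zeta
  P3: delta <- kappa -> zeta
The empty set is not sufficient: P1 (delta <- gamma -> kappa -> zeta) has no collider blocking it and no conditioned non-collider, so it is open.
Try {kappa}:
  P1: blocked at chain node kappa ∈ conditioning set.
  P2: blocked at chain node kappa ∈ conditioning set.
  P3: blocked at fork node kappa ∈ conditioning set.
{kappa} contains no descendant of delta and blocks every backdoor path.
No other singleton works — e.g. {gamma} leaves P2 open — so {kappa} is the unique smallest valid adjustment set.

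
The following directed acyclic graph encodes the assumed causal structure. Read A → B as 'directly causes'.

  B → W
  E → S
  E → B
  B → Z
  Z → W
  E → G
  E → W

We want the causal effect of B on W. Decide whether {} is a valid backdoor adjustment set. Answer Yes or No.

Backdoor paths from B to W (paths whose first edge points into B):
  P1: B <- E -> W
Condition 1 (no descendant of B in the set): holds — descendants of B are {W, Z}; none are in {}.
Condition 2 (every backdoor path blocked by {}):
  P1: open — no interior node is in the conditioning set.
{} does not satisfy the backdoor criterion.

No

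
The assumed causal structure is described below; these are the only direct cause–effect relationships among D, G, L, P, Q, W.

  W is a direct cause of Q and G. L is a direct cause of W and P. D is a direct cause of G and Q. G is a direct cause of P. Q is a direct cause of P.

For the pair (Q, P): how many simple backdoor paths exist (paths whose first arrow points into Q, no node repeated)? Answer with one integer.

A backdoor path from Q to P is any simple undirected path whose first edge points into Q (i.e. leaves Q via a parent).
Parents of Q: {D, W}.
Enumerating:
  P1: Q <- D -> G <- W <- L -> P
  P2: Q <- D -> G -> P
  P3: Q <- W <- L -> P
  P4: Q <- W -> G -> P
That exhausts the simple backdoor paths. Count: 4.

4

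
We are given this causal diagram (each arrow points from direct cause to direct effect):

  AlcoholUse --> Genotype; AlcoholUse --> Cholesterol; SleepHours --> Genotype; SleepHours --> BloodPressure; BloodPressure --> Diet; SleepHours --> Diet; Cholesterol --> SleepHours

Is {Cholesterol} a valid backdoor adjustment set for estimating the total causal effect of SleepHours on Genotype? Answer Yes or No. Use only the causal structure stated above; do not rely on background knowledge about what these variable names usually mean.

Backdoor paths from SleepHours to Genotype (paths whose first edge points into SleepHours):
  P1: SleepHours <- Cholesterol <- AlcoholUse -> Genotype
Condition 1 (no descendant of SleepHours in the set): holds — descendants of SleepHours are {BloodPressure, Diet, Genotype}; none are in {Cholesterol}.
Condition 2 (every backdoor path blocked by {Cholesterol}):
  P1: blocked at chain node Cholesterol ∈ conditioning set.
{Cholesterol} satisfies the backdoor criterion.

Yes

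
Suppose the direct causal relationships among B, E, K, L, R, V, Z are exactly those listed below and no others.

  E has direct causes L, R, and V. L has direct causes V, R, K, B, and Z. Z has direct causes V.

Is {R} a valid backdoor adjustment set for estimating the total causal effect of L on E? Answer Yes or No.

Backdoor paths from L to E (paths whose first edge points into L):
  P1: L <- R -> E
  P2: L <- V -> E
  P3: L <- Z <- V -> E
Condition 1 (no descendant of L in the set): holds — descendants of L are {E}; none are in {R}.
Condition 2 (every backdoor path blocked by {R}):
  P1: blocked at fork node R ∈ conditioning set.
  P2: open — no interior node is in the conditioning set.
  P3: open — no interior node is in the conditioning set.
{R} does not satisfy the backdoor criterion.

No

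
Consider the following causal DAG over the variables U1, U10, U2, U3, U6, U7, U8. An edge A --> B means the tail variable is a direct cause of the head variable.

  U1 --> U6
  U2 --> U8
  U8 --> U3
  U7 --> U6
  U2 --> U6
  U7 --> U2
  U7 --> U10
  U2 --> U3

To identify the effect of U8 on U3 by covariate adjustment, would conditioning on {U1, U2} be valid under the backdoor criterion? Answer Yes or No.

Yes

Backdoor paths from U8 to U3 (paths whose first edge points into U8):
  P1: U8 <- U2 -> U3
Condition 1 (no descendant of U8 in the set): holds — descendants of U8 are {U3}; none are in {U1, U2}.
Condition 2 (every backdoor path blocked by {U1, U2}):
  P1: blocked at fork node U2 ∈ conditioning set.
{U1, U2} satisfies the backdoor criterion.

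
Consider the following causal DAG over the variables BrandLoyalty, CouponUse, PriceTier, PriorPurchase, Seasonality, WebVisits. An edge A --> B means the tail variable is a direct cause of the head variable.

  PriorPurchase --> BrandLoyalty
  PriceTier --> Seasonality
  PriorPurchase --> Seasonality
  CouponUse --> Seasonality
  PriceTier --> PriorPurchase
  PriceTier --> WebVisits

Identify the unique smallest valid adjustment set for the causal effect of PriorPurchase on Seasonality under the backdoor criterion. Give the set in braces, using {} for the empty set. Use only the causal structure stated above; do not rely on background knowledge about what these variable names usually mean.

{PriceTier}

Variables eligible for adjustment (non-descendants of PriorPurchase, excluding PriorPurchase and Seasonality): {CouponUse, PriceTier, WebVisits}.
Backdoor paths from PriorPurchase to Seasonality:
  P1: PriorPurchase <- PriceTier -> Seasonality
The empty set is not sufficient: P1 (PriorPurchase <- PriceTier -> Seasonality) has no collider blocking it and no conditioned non-collider, so it is open.
Try {PriceTier}:
  P1: blocked at fork node PriceTier ∈ conditioning set.
{PriceTier} contains no descendant of PriorPurchase and blocks every backdoor path.
No other singleton works — e.g. {CouponUse} leaves P1 open — so {PriceTier} is the unique smallest valid adjustment set.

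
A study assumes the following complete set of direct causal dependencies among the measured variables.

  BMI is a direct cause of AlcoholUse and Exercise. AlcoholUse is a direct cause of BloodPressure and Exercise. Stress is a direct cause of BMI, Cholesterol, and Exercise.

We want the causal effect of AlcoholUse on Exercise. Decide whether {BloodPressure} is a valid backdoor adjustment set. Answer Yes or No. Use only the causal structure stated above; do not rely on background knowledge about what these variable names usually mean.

Backdoor paths from AlcoholUse to Exercise (paths whose first edge points into AlcoholUse):
  P1: AlcoholUse <- BMI <- Stress -> Exercise
  P2: AlcoholUse <- BMI -> Exercise
Condition 1 (no descendant of AlcoholUse in the set): FAILS — BloodPressure is a descendant of AlcoholUse.
Condition 2 (every backdoor path blocked by {BloodPressure}):
  P1: open — no interior node is in the conditioning set.
  P2: open — no interior node is in the conditioning set.
{BloodPressure} does not satisfy the backdoor criterion.

No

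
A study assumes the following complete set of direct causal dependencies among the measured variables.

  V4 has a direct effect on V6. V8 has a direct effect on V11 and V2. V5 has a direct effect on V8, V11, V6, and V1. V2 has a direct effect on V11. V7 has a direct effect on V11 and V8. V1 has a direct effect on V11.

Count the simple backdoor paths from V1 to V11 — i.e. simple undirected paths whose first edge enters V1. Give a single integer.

4

A backdoor path from V1 to V11 is any simple undirected path whose first edge points into V1 (i.e. leaves V1 via a parent).
Parents of V1: {V5}.
Enumerating:
  P1: V1 <- V5 -> V8 <- V7 -> V11
  P2: V1 <- V5 -> V8 -> V2 -> V11
  P3: V1 <- V5 -> V8 -> V11
  P4: V1 <- V5 -> V11
That exhausts the simple backdoor paths. Count: 4.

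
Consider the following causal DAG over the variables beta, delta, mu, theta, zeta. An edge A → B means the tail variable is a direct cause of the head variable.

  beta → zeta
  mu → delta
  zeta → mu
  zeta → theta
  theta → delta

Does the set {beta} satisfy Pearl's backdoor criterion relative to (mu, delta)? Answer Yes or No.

Backdoor paths from mu to delta (paths whose first edge points into mu):
  P1: mu <- zeta -> theta -> delta
Condition 1 (no descendant of mu in the set): holds — descendants of mu are {delta}; none are in {beta}.
Condition 2 (every backdoor path blocked by {beta}):
  P1: open — no interior node is in the conditioning set.
{beta} does not satisfy the backdoor criterion.

No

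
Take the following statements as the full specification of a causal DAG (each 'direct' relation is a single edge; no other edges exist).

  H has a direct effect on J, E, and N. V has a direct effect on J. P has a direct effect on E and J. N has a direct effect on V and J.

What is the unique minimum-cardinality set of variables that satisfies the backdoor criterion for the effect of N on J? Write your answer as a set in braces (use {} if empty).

{H}

Variables eligible for adjustment (non-descendants of N, excluding N and J): {E, H, P}.
Backdoor paths from N to J:
  P1: N <- H -> J
  P2: N <- H -> E <- P -> J
The empty set is not sufficient: P1 (N <- H -> J) has no collider blocking it and no conditioned non-collider, so it is open.
Try {H}:
  P1: blocked at fork node H ∈ conditioning set.
  P2: blocked at fork node H ∈ conditioning set.
{H} contains no descendant of N and blocks every backdoor path.
No other singleton works — e.g. {P} leaves P1 open — so {H} is the unique smallest valid adjustment set.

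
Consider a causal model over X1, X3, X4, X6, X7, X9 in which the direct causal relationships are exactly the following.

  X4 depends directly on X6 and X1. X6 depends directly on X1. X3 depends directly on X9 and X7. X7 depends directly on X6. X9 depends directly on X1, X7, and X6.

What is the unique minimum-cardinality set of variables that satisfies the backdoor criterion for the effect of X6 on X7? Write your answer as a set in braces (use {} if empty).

Variables eligible for adjustment (non-descendants of X6, excluding X6 and X7): {X1}.
Backdoor paths from X6 to X7:
  P1: X6 <- X1 -> X9 <- X7
  P2: X6 <- X1 -> X9 -> X3 <- X7
Each backdoor path contains an unconditioned collider, so every path is already blocked with the empty conditioning set:
  P1: blocked at collider X9 (neither it nor any descendant is in the conditioning set).
  P2: blocked at collider X3 (neither it nor any descendant is in the conditioning set).
The empty set is therefore the unique smallest valid set.

{}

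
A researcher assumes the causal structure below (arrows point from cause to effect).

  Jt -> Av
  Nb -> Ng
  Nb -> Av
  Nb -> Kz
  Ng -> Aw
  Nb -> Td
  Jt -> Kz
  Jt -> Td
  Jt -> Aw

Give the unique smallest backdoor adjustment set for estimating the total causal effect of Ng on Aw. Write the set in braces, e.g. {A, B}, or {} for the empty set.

Variables eligible for adjustment (non-descendants of Ng, excluding Ng and Aw): {Av, Jt, Kz, Nb, Td}.
Backdoor paths from Ng to Aw:
  P1: Ng <- Nb -> Kz <- Jt -> Aw
  P2: Ng <- Nb -> Td <- Jt -> Aw
  P3: Ng <- Nb -> Av <- Jt -> Aw
Each backdoor path contains an unconditioned collider, so every path is already blocked with the empty conditioning set:
  P1: blocked at collider Kz (neither it nor any descendant is in the conditioning set).
  P2: blocked at collider Td (neither it nor any descendant is in the conditioning set).
  P3: blocked at collider Av (neither it nor any descendant is in the conditioning set).
The empty set is therefore the unique smallest valid set.

{}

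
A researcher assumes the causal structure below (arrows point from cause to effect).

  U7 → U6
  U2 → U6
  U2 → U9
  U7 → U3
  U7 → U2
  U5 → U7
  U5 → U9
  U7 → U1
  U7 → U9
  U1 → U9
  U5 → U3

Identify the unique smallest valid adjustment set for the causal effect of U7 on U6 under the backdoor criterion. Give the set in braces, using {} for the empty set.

{}

Variables eligible for adjustment (non-descendants of U7, excluding U7 and U6): {U5}.
Backdoor paths from U7 to U6:
  P1: U7 <- U5 -> U9 <- U2 -> U6
Each backdoor path contains an unconditioned collider, so every path is already blocked with the empty conditioning set:
  P1: blocked at collider U9 (neither it nor any descendant is in the conditioning set).
The empty set is therefore the unique smallest valid set.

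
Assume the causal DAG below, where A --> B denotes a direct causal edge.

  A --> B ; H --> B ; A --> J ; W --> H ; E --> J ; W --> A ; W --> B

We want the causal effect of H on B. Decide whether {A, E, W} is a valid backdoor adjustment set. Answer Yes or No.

Backdoor paths from H to B (paths whose first edge points into H):
  P1: H <- W -> A -> B
  P2: H <- W -> B
Condition 1 (no descendant of H in the set): holds — descendants of H are {B}; none are in {A, E, W}.
Condition 2 (every backdoor path blocked by {A, E, W}):
  P1: blocked at fork node W ∈ conditioning set.
  P2: blocked at fork node W ∈ conditioning set.
{A, E, W} satisfies the backdoor criterion.

Yes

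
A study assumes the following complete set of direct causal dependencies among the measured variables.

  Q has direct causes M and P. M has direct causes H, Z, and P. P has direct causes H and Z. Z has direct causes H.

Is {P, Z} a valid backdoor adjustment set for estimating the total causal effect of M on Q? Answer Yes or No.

Yes

Backdoor paths from M to Q (paths whose first edge points into M):
  P1: M <- H -> Z -> P -> Q
  P2: M <- H -> P -> Q
  P3: M <- Z <- H -> P -> Q
  P4: M <- Z -> P -> Q
  P5: M <- P -> Q
Condition 1 (no descendant of M in the set): holds — descendants of M are {Q}; none are in {P, Z}.
Condition 2 (every backdoor path blocked by {P, Z}):
  P1: blocked at chain node Z ∈ conditioning set.
  P2: blocked at chain node P ∈ conditioning set.
  P3: blocked at chain node Z ∈ conditioning set.
  P4: blocked at fork node Z ∈ conditioning set.
  P5: blocked at fork node P ∈ conditioning set.
{P, Z} satisfies the backdoor criterion.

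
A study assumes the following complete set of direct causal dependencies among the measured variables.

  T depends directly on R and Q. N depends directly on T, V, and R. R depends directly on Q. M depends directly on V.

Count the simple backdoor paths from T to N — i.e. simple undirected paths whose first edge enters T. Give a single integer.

A backdoor path from T to N is any simple undirected path whose first edge points into T (i.e. leaves T via a parent).
Parents of T: {Q, R}.
Enumerating:
  P1: T <- Q -> R -> N
  P2: T <- R -> N
That exhausts the simple backdoor paths. Count: 2.

2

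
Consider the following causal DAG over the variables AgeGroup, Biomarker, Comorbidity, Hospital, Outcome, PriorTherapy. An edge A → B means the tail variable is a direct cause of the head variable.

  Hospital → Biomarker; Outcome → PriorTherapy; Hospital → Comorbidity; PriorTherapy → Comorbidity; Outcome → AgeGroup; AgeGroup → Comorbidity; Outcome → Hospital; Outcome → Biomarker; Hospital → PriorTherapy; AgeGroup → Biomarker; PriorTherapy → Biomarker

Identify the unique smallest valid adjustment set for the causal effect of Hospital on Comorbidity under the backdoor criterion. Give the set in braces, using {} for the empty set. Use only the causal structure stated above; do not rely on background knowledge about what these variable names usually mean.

{Outcome}

Variables eligible for adjustment (non-descendants of Hospital, excluding Hospital and Comorbidity): {AgeGroup, Outcome}.
Backdoor paths from Hospital to Comorbidity:
  P1: Hospital <- Outcome -> PriorTherapy -> Biomarker <- AgeGroup -> Comorbidity
  P2: Hospital <- Outcome -> PriorTherapy -> Comorbidity
  P3: Hospital <- Outcome -> AgeGroup -> Biomarker <- PriorTherapy -> Comorbidity
  P4: Hospital <- Outcome -> AgeGroup -> Comorbidity
  P5: Hospital <- Outcome -> Biomarker <- PriorTherapy -> Comorbidity
  P6: Hospital <- Outcome -> Biomarker <- AgeGroup -> Comorbidity
The empty set is not sufficient: P2 (Hospital <- Outcome -> PriorTherapy -> Comorbidity) has no collider blocking it and no conditioned non-collider, so it is open.
Try {Outcome}:
  P1: blocked at fork node Outcome ∈ conditioning set.
  P2: blocked at fork node Outcome ∈ conditioning set.
  P3: blocked at fork node Outcome ∈ conditioning set.
  P4: blocked at fork node Outcome ∈ conditioning set.
  P5: blocked at fork node Outcome ∈ conditioning set.
  P6: blocked at fork node Outcome ∈ conditioning set.
{Outcome} contains no descendant of Hospital and blocks every backdoor path.
No other singleton works — e.g. {AgeGroup} leaves P2 open — so {Outcome} is the unique smallest valid adjustment set.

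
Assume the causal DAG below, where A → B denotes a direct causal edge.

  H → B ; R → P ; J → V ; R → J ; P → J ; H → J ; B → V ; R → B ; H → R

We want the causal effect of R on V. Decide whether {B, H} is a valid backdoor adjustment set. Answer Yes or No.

No

Backdoor paths from R to V (paths whose first edge points into R):
  P1: R <- H -> J -> V
  P2: R <- H -> B -> V
Condition 1 (no descendant of R in the set): FAILS — B is a descendant of R.
Condition 2 (every backdoor path blocked by {B, H}):
  P1: blocked at fork node H ∈ conditioning set.
  P2: blocked at fork node H ∈ conditioning set.
{B, H} does not satisfy the backdoor criterion.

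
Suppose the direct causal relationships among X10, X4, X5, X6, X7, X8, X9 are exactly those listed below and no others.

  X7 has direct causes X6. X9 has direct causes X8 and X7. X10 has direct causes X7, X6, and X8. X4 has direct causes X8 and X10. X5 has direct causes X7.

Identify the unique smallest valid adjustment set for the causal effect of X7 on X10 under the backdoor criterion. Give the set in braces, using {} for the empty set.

{X6}

Variables eligible for adjustment (non-descendants of X7, excluding X7 and X10): {X6, X8}.
Backdoor paths from X7 to X10:
  P1: X7 <- X6 -> X10
The empty set is not sufficient: P1 (X7 <- X6 -> X10) has no collider blocking it and no conditioned non-collider, so it is open.
Try {X6}:
  P1: blocked at fork node X6 ∈ conditioning set.
{X6} contains no descendant of X7 and blocks every backdoor path.
No other singleton works — e.g. {X8} leaves P1 open — so {X6} is the unique smallest valid adjustment set.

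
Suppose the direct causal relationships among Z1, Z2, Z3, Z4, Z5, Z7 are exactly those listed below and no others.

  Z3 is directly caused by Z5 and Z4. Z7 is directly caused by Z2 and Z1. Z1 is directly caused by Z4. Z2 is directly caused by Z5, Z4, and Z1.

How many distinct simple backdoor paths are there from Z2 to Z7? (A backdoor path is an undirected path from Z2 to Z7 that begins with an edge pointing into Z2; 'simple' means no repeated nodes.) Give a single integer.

A backdoor path from Z2 to Z7 is any simple undirected path whose first edge points into Z2 (i.e. leaves Z2 via a parent).
Parents of Z2: {Z1, Z4, Z5}.
Enumerating:
  P1: Z2 <- Z4 -> Z1 -> Z7
  P2: Z2 <- Z5 -> Z3 <- Z4 -> Z1 -> Z7
  P3: Z2 <- Z1 -> Z7
That exhausts the simple backdoor paths. Count: 3.

3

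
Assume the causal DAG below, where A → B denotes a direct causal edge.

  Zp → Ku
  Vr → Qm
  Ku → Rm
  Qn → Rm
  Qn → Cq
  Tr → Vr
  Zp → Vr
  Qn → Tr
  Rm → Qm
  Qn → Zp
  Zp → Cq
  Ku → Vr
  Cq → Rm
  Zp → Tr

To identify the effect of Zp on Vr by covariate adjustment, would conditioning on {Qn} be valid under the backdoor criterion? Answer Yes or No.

Backdoor paths from Zp to Vr (paths whose first edge points into Zp):
  P1: Zp <- Qn -> Tr -> Vr
  P2: Zp <- Qn -> Cq -> Rm <- Ku -> Vr
  P3: Zp <- Qn -> Cq -> Rm -> Qm <- Vr
  P4: Zp <- Qn -> Rm <- Ku -> Vr
  P5: Zp <- Qn -> Rm -> Qm <- Vr
Condition 1 (no descendant of Zp in the set): holds — descendants of Zp are {Cq, Ku, Qm, Rm, Tr, Vr}; none are in {Qn}.
Condition 2 (every backdoor path blocked by {Qn}):
  P1: blocked at fork node Qn ∈ conditioning set.
  P2: blocked at fork node Qn ∈ conditioning set.
  P3: blocked at fork node Qn ∈ conditioning set.
  P4: blocked at fork node Qn ∈ conditioning set.
  P5: blocked at fork node Qn ∈ conditioning set.
{Qn} satisfies the backdoor criterion.

Yes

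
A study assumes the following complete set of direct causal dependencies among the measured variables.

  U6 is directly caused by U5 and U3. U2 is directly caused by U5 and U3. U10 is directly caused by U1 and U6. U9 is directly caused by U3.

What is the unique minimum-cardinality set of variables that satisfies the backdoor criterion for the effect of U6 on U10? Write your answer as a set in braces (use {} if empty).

Variables eligible for adjustment (non-descendants of U6, excluding U6 and U10): {U1, U2, U3, U5, U9}.
Backdoor paths from U6 to U10:
  (none)
With no backdoor paths the empty set already satisfies the criterion, and it is trivially minimal.

{}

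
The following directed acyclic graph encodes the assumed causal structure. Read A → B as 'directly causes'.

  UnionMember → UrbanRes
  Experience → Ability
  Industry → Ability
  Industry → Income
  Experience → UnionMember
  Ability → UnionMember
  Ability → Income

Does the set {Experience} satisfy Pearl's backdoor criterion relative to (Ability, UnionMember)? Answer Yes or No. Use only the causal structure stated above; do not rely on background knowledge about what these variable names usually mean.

Yes

Backdoor paths from Ability to UnionMember (paths whose first edge points into Ability):
  P1: Ability <- Experience -> UnionMember
Condition 1 (no descendant of Ability in the set): holds — descendants of Ability are {Income, UnionMember, UrbanRes}; none are in {Experience}.
Condition 2 (every backdoor path blocked by {Experience}):
  P1: blocked at fork node Experience ∈ conditioning set.
{Experience} satisfies the backdoor criterion.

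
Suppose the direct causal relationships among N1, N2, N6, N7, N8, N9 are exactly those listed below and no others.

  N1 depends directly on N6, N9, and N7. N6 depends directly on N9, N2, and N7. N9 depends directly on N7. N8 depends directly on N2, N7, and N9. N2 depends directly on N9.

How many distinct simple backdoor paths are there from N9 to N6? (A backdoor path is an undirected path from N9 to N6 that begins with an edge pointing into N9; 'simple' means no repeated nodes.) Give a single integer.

3

A backdoor path from N9 to N6 is any simple undirected path whose first edge points into N9 (i.e. leaves N9 via a parent).
Parents of N9: {N7}.
Enumerating:
  P1: N9 <- N7 -> N8 <- N2 -> N6
  P2: N9 <- N7 -> N6
  P3: N9 <- N7 -> N1 <- N6
That exhausts the simple backdoor paths. Count: 3.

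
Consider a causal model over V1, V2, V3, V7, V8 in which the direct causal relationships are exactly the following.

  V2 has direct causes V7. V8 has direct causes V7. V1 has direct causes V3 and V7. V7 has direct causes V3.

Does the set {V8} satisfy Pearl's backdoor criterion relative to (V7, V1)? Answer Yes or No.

No

Backdoor paths from V7 to V1 (paths whose first edge points into V7):
  P1: V7 <- V3 -> V1
Condition 1 (no descendant of V7 in the set): FAILS — V8 is a descendant of V7.
Condition 2 (every backdoor path blocked by {V8}):
  P1: open — no interior node is in the conditioning set.
{V8} does not satisfy the backdoor criterion.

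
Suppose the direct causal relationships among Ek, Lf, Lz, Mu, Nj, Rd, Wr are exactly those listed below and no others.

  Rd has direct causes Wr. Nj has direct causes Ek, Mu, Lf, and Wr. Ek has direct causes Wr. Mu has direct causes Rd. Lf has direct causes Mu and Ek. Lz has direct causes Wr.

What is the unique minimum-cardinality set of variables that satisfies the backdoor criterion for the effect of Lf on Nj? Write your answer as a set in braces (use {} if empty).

Variables eligible for adjustment (non-descendants of Lf, excluding Lf and Nj): {Ek, Lz, Mu, Rd, Wr}.
Backdoor paths from Lf to Nj:
  P1: Lf <- Ek <- Wr -> Rd -> Mu -> Nj
  P2: Lf <- Ek <- Wr -> Nj
  P3: Lf <- Ek -> Nj
  P4: Lf <- Mu <- Rd <- Wr -> Ek -> Nj
  P5: Lf <- Mu <- Rd <- Wr -> Nj
  P6: Lf <- Mu -> Nj
The empty set is not sufficient: P1 (Lf <- Ek <- Wr -> Rd -> Mu -> Nj) has no collider blocking it and no conditioned non-collider, so it is open.
Try {Ek, Mu}:
  P1: blocked at chain node Ek ∈ conditioning set.
  P2: blocked at chain node Ek ∈ conditioning set.
  P3: blocked at fork node Ek ∈ conditioning set.
  P4: blocked at chain node Mu ∈ conditioning set.
  P5: blocked at chain node Mu ∈ conditioning set.
  P6: blocked at fork node Mu ∈ conditioning set.
{Ek, Mu} contains no descendant of Lf and blocks every backdoor path.
Every element of {Ek, Mu} is needed (dropping Ek leaves P2 open; dropping Mu leaves P5 open), so no proper subset is valid.
Among all size-2 subsets of the eligible variables, only {Ek, Mu} blocks every backdoor path, so it is the unique smallest valid adjustment set.

{Ek, Mu}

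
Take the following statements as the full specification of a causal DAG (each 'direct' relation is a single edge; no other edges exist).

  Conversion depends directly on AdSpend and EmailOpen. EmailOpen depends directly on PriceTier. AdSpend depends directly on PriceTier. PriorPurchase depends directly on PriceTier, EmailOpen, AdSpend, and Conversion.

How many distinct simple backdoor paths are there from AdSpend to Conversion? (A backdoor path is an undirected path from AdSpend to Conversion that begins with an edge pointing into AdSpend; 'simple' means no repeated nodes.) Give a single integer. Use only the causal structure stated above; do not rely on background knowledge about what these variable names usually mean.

A backdoor path from AdSpend to Conversion is any simple undirected path whose first edge points into AdSpend (i.e. leaves AdSpend via a parent).
Parents of AdSpend: {PriceTier}.
Enumerating:
  P1: AdSpend <- PriceTier -> EmailOpen -> Conversion
  P2: AdSpend <- PriceTier -> EmailOpen -> PriorPurchase <- Conversion
  P3: AdSpend <- PriceTier -> PriorPurchase <- EmailOpen -> Conversion
  P4: AdSpend <- PriceTier -> PriorPurchase <- Conversion
That exhausts the simple backdoor paths. Count: 4.

4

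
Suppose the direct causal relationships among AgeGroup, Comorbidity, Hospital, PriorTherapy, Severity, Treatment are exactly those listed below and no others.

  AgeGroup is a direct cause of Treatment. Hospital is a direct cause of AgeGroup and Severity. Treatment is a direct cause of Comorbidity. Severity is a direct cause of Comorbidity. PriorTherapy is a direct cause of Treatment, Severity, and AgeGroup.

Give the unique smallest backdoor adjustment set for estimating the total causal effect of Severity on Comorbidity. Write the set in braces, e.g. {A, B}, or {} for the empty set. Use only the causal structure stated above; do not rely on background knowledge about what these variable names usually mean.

Variables eligible for adjustment (non-descendants of Severity, excluding Severity and Comorbidity): {AgeGroup, Hospital, PriorTherapy, Treatment}.
Backdoor paths from Severity to Comorbidity:
  P1: Severity <- PriorTherapy -> AgeGroup -> Treatment -> Comorbidity
  P2: Severity <- PriorTherapy -> Treatment -> Comorbidity
  P3: Severity <- Hospital -> AgeGroup <- PriorTherapy -> Treatment -> Comorbidity
  P4: Severity <- Hospital -> AgeGroup -> Treatment -> Comorbidity
The empty set is not sufficient: P1 (Severity <- PriorTherapy -> AgeGroup -> Treatment -> Comorbidity) has no collider blocking it and no conditioned non-collider, so it is open.
Try {Treatment}:
  P1: blocked at chain node Treatment ∈ conditioning set.
  P2: blocked at chain node Treatment ∈ conditioning set.
  P3: blocked at chain node Treatment ∈ conditioning set.
  P4: blocked at chain node Treatment ∈ conditioning set.
{Treatment} contains no descendant of Severity and blocks every backdoor path.
No other singleton works — e.g. {PriorTherapy} leaves P4 open — so {Treatment} is the unique smallest valid adjustment set.

{Treatment}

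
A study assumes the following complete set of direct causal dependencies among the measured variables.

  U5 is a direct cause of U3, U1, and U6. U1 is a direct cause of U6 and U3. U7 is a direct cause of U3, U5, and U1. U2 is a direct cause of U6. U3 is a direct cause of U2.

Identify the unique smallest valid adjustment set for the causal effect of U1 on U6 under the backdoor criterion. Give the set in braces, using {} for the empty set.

Variables eligible for adjustment (non-descendants of U1, excluding U1 and U6): {U5, U7}.
Backdoor paths from U1 to U6:
  P1: U1 <- U7 -> U5 -> U3 -> U2 -> U6
  P2: U1 <- U7 -> U5 -> U6
  P3: U1 <- U7 -> U3 <- U5 -> U6
  P4: U1 <- U7 -> U3 -> U2 -> U6
  P5: U1 <- U5 <- U7 -> U3 -> U2 -> U6
  P6: U1 <- U5 -> U3 -> U2 -> U6
  P7: U1 <- U5 -> U6
The empty set is not sufficient: P1 (U1 <- U7 -> U5 -> U3 -> U2 -> U6) has no collider blocking it and no conditioned non-collider, so it is open.
Try {U5, U7}:
  P1: blocked at fork node U7 ∈ conditioning set.
  P2: blocked at fork node U7 ∈ conditioning set.
  P3: blocked at fork node U7 ∈ conditioning set.
  P4: blocked at fork node U7 ∈ conditioning set.
  P5: blocked at chain node U5 ∈ conditioning set.
  P6: blocked at fork node U5 ∈ conditioning set.
  P7: blocked at fork node U5 ∈ conditioning set.
{U5, U7} contains no descendant of U1 and blocks every backdoor path.
Every element of {U5, U7} is needed (dropping U5 leaves P6 open; dropping U7 leaves P4 open), so no proper subset is valid.
Among all size-2 subsets of the eligible variables, only {U5, U7} blocks every backdoor path, so it is the unique smallest valid adjustment set.

{U5, U7}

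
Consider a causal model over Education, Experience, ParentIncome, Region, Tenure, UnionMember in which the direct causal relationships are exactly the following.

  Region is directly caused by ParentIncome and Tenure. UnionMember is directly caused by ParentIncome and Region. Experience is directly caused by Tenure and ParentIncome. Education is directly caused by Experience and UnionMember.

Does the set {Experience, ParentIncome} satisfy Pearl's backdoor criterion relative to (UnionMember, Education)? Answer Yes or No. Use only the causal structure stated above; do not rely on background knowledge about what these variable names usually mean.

Backdoor paths from UnionMember to Education (paths whose first edge points into UnionMember):
  P1: UnionMember <- ParentIncome -> Experience -> Education
  P2: UnionMember <- ParentIncome -> Region <- Tenure -> Experience -> Education
  P3: UnionMember <- Region <- Tenure -> Experience -> Education
  P4: UnionMember <- Region <- ParentIncome -> Experience -> Education
Condition 1 (no descendant of UnionMember in the set): holds — descendants of UnionMember are {Education}; none are in {Experience, ParentIncome}.
Condition 2 (every backdoor path blocked by {Experience, ParentIncome}):
  P1: blocked at fork node ParentIncome ∈ conditioning set.
  P2: blocked at fork node ParentIncome ∈ conditioning set.
  P3: blocked at chain node Experience ∈ conditioning set.
  P4: blocked at fork node ParentIncome ∈ conditioning set.
{Experience, ParentIncome} satisfies the backdoor criterion.

Yes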